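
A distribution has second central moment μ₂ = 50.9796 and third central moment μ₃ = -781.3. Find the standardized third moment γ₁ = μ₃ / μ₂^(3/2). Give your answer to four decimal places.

σ = √μ₂ = √50.9796 = 7.14000
σ³ = μ₂^(3/2) = 363.99434
γ₁ = μ₃/σ³ = -781.3 / 363.99434 ≈ -2.1465

-2.1465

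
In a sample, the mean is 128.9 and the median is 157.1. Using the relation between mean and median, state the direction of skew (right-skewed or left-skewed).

mean − median = 128.9 − 157.1 = -28.2
mean < median ⇒ the longer tail is on the left ⇒ left-skewed (negatively skewed).

left-skewed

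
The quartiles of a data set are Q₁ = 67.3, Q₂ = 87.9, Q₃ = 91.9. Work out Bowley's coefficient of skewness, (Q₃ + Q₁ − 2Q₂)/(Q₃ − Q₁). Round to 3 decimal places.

-0.675

numerator: Q₃ + Q₁ − 2Q₂ = 91.9 + 67.3 − 2×87.9 = -16.6000
denominator: Q₃ − Q₁ = 91.9 − 67.3 = 24.6000
Bowley skewness = -16.6000 / 24.6000 ≈ -0.675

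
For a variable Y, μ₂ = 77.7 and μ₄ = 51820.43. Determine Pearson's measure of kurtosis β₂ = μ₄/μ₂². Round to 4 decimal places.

μ₂² = 77.7² = 6037.29000
μ₄/μ₂² = 51820.43 / 6037.29000 = 8.58339
β₂ ≈ 8.5834

8.5834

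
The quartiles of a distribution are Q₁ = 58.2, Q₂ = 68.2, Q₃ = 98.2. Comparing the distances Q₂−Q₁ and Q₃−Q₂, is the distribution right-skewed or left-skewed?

Q₂ − Q₁ = 10.0;  Q₃ − Q₂ = 30.0
Q₃ − Q₂ > Q₂ − Q₁ ⇒ the upper half is more spread out ⇒ right-skewed.

right-skewed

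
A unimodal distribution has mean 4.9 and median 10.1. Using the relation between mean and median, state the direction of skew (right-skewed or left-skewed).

mean − median = 4.9 − 10.1 = -5.2
mean < median ⇒ the longer tail is on the left ⇒ left-skewed (negatively skewed).

left-skewed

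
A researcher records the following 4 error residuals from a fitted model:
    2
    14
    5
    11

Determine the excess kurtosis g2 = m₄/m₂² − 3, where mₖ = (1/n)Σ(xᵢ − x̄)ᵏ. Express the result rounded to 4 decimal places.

x̄ = 8.0000
Σ(xᵢ − x̄)² = 90.0000 ⇒ m₂ = 22.50000
Σ(xᵢ − x̄)⁴ = 2754.0000 ⇒ m₄ = 688.50000
m₂² = 506.25000
g2 = m₄/m₂² − 3 = 1.36000 − 3 ≈ -1.6400

-1.6400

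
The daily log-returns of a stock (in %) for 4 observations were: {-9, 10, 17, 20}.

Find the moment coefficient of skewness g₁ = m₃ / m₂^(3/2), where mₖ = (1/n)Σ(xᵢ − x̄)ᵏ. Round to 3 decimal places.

-0.828

x̄ = (-9 + 10 + 17 + 20) / 4 = 9.5000
deviations (xᵢ − x̄): -18.5000, 0.5000, 7.5000, 10.5000
Σ(xᵢ − x̄)² = 509.0000 ⇒ m₂ = 509.0000/4 = 127.25000
Σ(xᵢ − x̄)³ = -4752.0000 ⇒ m₃ = -4752.0000/4 = -1188.00000
m₂^(3/2) = 127.25000^(1.5) = 1435.44543
g₁ = m₃ / m₂^(3/2) = -1188.00000 / 1435.44543 ≈ -0.828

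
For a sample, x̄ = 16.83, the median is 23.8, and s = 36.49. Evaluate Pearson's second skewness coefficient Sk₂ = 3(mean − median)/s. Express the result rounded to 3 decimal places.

Sk₂ = 3(16.83 − 23.8) / 36.49 = 3 × -6.9700 / 36.49
    = -20.9100 / 36.49 ≈ -0.573

-0.573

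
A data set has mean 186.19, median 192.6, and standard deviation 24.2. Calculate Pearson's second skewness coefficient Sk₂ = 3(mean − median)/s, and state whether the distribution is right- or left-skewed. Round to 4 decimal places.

Sk₂ = 3(186.19 − 192.6) / 24.2 = 3 × -6.4100 / 24.2
    = -19.2300 / 24.2 ≈ -0.7946
Sk₂ < 0 ⇒ mean < median ⇒ left-skewed (negative skew).

-0.7946, left-skewed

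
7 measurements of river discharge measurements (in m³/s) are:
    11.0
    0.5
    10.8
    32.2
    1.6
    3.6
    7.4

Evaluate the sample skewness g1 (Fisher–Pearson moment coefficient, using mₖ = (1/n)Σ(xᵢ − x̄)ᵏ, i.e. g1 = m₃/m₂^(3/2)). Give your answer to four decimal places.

1.4352

x̄ = (11.0 + 0.5 + 10.8 + 32.2 + 1.6 + 3.6 + 7.4) / 7 = 9.5857
deviations (xᵢ − x̄): 1.4143, -9.0857, 1.2143, 22.6143, -7.9857, -5.9857, -2.1857
Σ(xᵢ − x̄)² = 701.8086 ⇒ m₂ = 701.8086/7 = 100.25837
Σ(xᵢ − x̄)³ = 10085.5065 ⇒ m₃ = 10085.5065/7 = 1440.78665
m₂^(3/2) = 100.25837^(1.5) = 1003.87801
g1 = m₃ / m₂^(3/2) = 1440.78665 / 1003.87801 ≈ 1.4352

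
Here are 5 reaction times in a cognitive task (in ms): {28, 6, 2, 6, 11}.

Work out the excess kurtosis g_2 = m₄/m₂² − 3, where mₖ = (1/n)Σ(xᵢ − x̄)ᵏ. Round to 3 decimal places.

x̄ = 10.6000
Σ(xᵢ − x̄)² = 419.2000 ⇒ m₂ = 83.84000
Σ(xᵢ − x̄)⁴ = 98029.2160 ⇒ m₄ = 19605.84320
m₂² = 7029.14560
g_2 = m₄/m₂² − 3 = 2.78922 − 3 ≈ -0.211

-0.211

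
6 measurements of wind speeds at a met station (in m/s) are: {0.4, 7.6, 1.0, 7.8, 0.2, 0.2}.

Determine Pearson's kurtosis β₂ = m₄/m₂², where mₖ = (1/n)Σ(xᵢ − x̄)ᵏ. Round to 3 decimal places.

1.501

x̄ = 2.8667
Σ(xᵢ − x̄)² = 70.5333 ⇒ m₂ = 11.75556
Σ(xᵢ − x̄)⁴ = 1244.5842 ⇒ m₄ = 207.43070
m₂² = 138.19309
β₂ = m₄/m₂² = 207.43070 / 138.19309 ≈ 1.501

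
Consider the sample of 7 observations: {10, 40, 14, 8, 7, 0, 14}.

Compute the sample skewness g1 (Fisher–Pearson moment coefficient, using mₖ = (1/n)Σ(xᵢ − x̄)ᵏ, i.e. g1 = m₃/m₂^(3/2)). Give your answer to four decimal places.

x̄ = (10 + 40 + 14 + 8 + 7 + 0 + 14) / 7 = 13.2857
deviations (xᵢ − x̄): -3.2857, 26.7143, 0.7143, -5.2857, -6.2857, -13.2857, 0.7143
Σ(xᵢ − x̄)² = 969.4286 ⇒ m₂ = 969.4286/7 = 138.48980
Σ(xᵢ − x̄)³ = 16288.8980 ⇒ m₃ = 16288.8980/7 = 2326.98542
m₂^(3/2) = 138.48980^(1.5) = 1629.77129
g1 = m₃ / m₂^(3/2) = 2326.98542 / 1629.77129 ≈ 1.4278

1.4278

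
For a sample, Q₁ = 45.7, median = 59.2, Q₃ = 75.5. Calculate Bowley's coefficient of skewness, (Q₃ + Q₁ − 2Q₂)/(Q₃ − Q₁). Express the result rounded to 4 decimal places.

0.0940

numerator: Q₃ + Q₁ − 2Q₂ = 75.5 + 45.7 − 2×59.2 = 2.8000
denominator: Q₃ − Q₁ = 75.5 − 45.7 = 29.8000
Bowley skewness = 2.8000 / 29.8000 ≈ 0.0940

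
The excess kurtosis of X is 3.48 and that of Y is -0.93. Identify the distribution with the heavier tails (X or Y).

Higher excess kurtosis ⇒ heavier tails relative to the normal distribution.
3.48 vs -0.93: the larger is 3.48, so X has heavier tails. (X is leptokurtic — heavier-than-normal tails; the other is platykurtic.)

X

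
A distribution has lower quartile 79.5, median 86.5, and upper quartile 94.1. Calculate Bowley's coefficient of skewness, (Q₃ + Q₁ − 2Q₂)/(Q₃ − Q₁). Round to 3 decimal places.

numerator: Q₃ + Q₁ − 2Q₂ = 94.1 + 79.5 − 2×86.5 = 0.6000
denominator: Q₃ − Q₁ = 94.1 − 79.5 = 14.6000
Bowley skewness = 0.6000 / 14.6000 ≈ 0.041

0.041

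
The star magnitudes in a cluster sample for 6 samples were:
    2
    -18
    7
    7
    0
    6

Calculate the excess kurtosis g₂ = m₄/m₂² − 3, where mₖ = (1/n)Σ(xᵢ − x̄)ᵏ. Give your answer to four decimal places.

x̄ = 0.6667
Σ(xᵢ − x̄)² = 459.3333 ⇒ m₂ = 76.55556
Σ(xᵢ − x̄)⁴ = 125443.7778 ⇒ m₄ = 20907.29630
m₂² = 5860.75309
g₂ = m₄/m₂² − 3 = 3.56734 − 3 ≈ 0.5673

0.5673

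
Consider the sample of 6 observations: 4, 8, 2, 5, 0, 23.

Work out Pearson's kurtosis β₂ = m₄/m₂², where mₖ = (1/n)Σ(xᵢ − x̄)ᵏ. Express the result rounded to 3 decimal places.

x̄ = 7.0000
Σ(xᵢ − x̄)² = 344.0000 ⇒ m₂ = 57.33333
Σ(xᵢ − x̄)⁴ = 68660.0000 ⇒ m₄ = 11443.33333
m₂² = 3287.11111
β₂ = m₄/m₂² = 11443.33333 / 3287.11111 ≈ 3.481

3.481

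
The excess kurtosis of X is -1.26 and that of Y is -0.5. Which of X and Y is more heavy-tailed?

Higher excess kurtosis ⇒ heavier tails relative to the normal distribution.
-1.26 vs -0.5: the larger is -0.5, so Y has heavier tails.

Y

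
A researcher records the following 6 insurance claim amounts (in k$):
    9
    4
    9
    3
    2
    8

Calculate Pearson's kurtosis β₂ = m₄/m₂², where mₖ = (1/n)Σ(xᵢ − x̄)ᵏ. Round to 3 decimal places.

x̄ = 5.8333
Σ(xᵢ − x̄)² = 50.8333 ⇒ m₂ = 8.47222
Σ(xᵢ − x̄)⁴ = 514.8194 ⇒ m₄ = 85.80324
m₂² = 71.77855
β₂ = m₄/m₂² = 85.80324 / 71.77855 ≈ 1.195

1.195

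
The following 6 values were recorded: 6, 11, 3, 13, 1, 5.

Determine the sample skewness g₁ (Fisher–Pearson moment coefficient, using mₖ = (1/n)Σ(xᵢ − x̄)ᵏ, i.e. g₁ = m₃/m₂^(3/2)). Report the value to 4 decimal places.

0.3362

x̄ = (6 + 11 + 3 + 13 + 1 + 5) / 6 = 6.5000
deviations (xᵢ − x̄): -0.5000, 4.5000, -3.5000, 6.5000, -5.5000, -1.5000
Σ(xᵢ − x̄)² = 107.5000 ⇒ m₂ = 107.5000/6 = 17.91667
Σ(xᵢ − x̄)³ = 153.0000 ⇒ m₃ = 153.0000/6 = 25.50000
m₂^(3/2) = 17.91667^(1.5) = 75.83782
g₁ = m₃ / m₂^(3/2) = 25.50000 / 75.83782 ≈ 0.3362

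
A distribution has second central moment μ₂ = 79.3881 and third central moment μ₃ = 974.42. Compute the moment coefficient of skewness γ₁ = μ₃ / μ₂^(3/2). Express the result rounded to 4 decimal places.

σ = √μ₂ = √79.3881 = 8.91000
σ³ = μ₂^(3/2) = 707.34797
γ₁ = μ₃/σ³ = 974.42 / 707.34797 ≈ 1.3776

1.3776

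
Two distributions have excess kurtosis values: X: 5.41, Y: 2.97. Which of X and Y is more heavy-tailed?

Higher excess kurtosis ⇒ heavier tails relative to the normal distribution.
5.41 vs 2.97: the larger is 5.41, so X has heavier tails.

X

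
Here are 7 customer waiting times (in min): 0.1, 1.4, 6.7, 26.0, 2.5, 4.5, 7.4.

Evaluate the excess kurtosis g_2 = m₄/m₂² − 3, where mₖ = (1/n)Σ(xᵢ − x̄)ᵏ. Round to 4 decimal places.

1.3534

x̄ = 6.9429
Σ(xᵢ − x̄)² = 466.6971 ⇒ m₂ = 66.67102
Σ(xᵢ − x̄)⁴ = 135457.6154 ⇒ m₄ = 19351.08791
m₂² = 4445.02496
g_2 = m₄/m₂² − 3 = 4.35343 − 3 ≈ 1.3534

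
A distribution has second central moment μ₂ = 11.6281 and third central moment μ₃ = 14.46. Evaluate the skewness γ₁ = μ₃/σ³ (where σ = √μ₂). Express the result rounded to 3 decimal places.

σ = √μ₂ = √11.6281 = 3.41000
σ³ = μ₂^(3/2) = 39.65182
γ₁ = μ₃/σ³ = 14.46 / 39.65182 ≈ 0.365

0.365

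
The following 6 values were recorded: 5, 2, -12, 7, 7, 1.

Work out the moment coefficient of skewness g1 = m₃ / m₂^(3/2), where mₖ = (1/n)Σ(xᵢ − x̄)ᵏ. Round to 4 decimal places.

x̄ = (5 + 2 - 12 + 7 + 7 + 1) / 6 = 1.6667
deviations (xᵢ − x̄): 3.3333, 0.3333, -13.6667, 5.3333, 5.3333, -0.6667
Σ(xᵢ − x̄)² = 255.3333 ⇒ m₂ = 255.3333/6 = 42.55556
Σ(xᵢ − x̄)³ = -2212.4444 ⇒ m₃ = -2212.4444/6 = -368.74074
m₂^(3/2) = 42.55556^(1.5) = 277.60955
g1 = m₃ / m₂^(3/2) = -368.74074 / 277.60955 ≈ -1.3283

-1.3283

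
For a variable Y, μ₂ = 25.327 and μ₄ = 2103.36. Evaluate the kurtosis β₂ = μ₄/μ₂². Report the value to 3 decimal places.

3.279

μ₂² = 25.327² = 641.45693
μ₄/μ₂² = 2103.36 / 641.45693 = 3.27904
β₂ ≈ 3.279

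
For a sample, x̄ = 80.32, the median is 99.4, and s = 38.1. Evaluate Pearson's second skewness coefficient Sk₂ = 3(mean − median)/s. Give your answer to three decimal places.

Sk₂ = 3(80.32 − 99.4) / 38.1 = 3 × -19.0800 / 38.1
    = -57.2400 / 38.1 ≈ -1.502

-1.502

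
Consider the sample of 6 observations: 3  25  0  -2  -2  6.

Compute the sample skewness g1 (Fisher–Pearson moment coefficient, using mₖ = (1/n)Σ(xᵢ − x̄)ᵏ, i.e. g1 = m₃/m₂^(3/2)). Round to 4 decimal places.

1.4500

x̄ = (3 + 25 + 0 - 2 - 2 + 6) / 6 = 5.0000
deviations (xᵢ − x̄): -2.0000, 20.0000, -5.0000, -7.0000, -7.0000, 1.0000
Σ(xᵢ − x̄)² = 528.0000 ⇒ m₂ = 528.0000/6 = 88.00000
Σ(xᵢ − x̄)³ = 7182.0000 ⇒ m₃ = 7182.0000/6 = 1197.00000
m₂^(3/2) = 88.00000^(1.5) = 825.51317
g1 = m₃ / m₂^(3/2) = 1197.00000 / 825.51317 ≈ 1.4500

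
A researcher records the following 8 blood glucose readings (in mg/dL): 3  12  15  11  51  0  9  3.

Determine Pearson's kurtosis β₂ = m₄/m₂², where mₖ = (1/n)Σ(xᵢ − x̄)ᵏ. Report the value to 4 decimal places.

5.0535

x̄ = 13.0000
Σ(xᵢ − x̄)² = 1838.0000 ⇒ m₂ = 229.75000
Σ(xᵢ − x̄)⁴ = 2133986.0000 ⇒ m₄ = 266748.25000
m₂² = 52785.06250
β₂ = m₄/m₂² = 266748.25000 / 52785.06250 ≈ 5.0535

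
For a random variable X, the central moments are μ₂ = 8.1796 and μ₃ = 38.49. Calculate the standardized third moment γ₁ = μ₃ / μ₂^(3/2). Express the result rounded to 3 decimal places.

1.645

σ = √μ₂ = √8.1796 = 2.86000
σ³ = μ₂^(3/2) = 23.39366
γ₁ = μ₃/σ³ = 38.49 / 23.39366 ≈ 1.645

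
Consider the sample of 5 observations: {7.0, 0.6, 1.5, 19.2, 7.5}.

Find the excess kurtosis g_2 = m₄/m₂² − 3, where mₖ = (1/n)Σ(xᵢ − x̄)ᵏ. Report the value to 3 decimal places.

-0.536

x̄ = 7.1600
Σ(xᵢ − x̄)² = 220.1720 ⇒ m₂ = 44.03440
Σ(xᵢ − x̄)⁴ = 23892.0499 ⇒ m₄ = 4778.40998
m₂² = 1939.02838
g_2 = m₄/m₂² − 3 = 2.46433 − 3 ≈ -0.536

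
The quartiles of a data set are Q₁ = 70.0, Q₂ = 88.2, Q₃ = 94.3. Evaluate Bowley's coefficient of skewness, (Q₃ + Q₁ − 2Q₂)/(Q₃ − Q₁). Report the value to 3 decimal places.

-0.498

numerator: Q₃ + Q₁ − 2Q₂ = 94.3 + 70.0 − 2×88.2 = -12.1000
denominator: Q₃ − Q₁ = 94.3 − 70.0 = 24.3000
Bowley skewness = -12.1000 / 24.3000 ≈ -0.498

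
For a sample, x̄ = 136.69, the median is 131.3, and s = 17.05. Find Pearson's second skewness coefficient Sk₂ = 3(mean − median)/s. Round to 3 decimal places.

Sk₂ = 3(136.69 − 131.3) / 17.05 = 3 × 5.3900 / 17.05
    = 16.1700 / 17.05 ≈ 0.948

0.948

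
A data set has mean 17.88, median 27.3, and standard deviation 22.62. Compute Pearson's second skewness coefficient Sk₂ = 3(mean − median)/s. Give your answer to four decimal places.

-1.2493

Sk₂ = 3(17.88 − 27.3) / 22.62 = 3 × -9.4200 / 22.62
    = -28.2600 / 22.62 ≈ -1.2493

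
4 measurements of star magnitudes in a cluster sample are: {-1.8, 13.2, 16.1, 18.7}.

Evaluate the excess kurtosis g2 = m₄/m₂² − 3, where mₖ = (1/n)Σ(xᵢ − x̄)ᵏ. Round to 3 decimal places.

x̄ = 11.5500
Σ(xᵢ − x̄)² = 252.7700 ⇒ m₂ = 63.19250
Σ(xᵢ − x̄)⁴ = 34812.7750 ⇒ m₄ = 8703.19376
m₂² = 3993.29206
g2 = m₄/m₂² − 3 = 2.17945 − 3 ≈ -0.821

-0.821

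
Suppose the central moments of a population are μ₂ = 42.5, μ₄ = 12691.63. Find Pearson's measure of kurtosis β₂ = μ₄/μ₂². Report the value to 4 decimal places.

7.0265

μ₂² = 42.5² = 1806.25000
μ₄/μ₂² = 12691.63 / 1806.25000 = 7.02651
β₂ ≈ 7.0265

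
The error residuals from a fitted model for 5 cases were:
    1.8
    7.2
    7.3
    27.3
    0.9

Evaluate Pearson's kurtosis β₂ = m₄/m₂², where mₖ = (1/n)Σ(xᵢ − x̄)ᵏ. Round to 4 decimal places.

2.8855

x̄ = 8.9000
Σ(xᵢ − x̄)² = 458.4200 ⇒ m₂ = 91.68400
Σ(xᵢ − x̄)⁴ = 121274.9474 ⇒ m₄ = 24254.98948
m₂² = 8405.95586
β₂ = m₄/m₂² = 24254.98948 / 8405.95586 ≈ 2.8855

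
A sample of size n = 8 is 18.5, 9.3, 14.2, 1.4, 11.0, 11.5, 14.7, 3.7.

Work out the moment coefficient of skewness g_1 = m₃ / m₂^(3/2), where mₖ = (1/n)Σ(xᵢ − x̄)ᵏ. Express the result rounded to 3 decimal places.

x̄ = (18.5 + 9.3 + 14.2 + 1.4 + 11.0 + 11.5 + 14.7 + 3.7) / 8 = 10.5375
deviations (xᵢ − x̄): 7.9625, -1.2375, 3.6625, -9.1375, 0.4625, 0.9625, 4.1625, -6.8375
Σ(xᵢ − x̄)² = 227.0587 ⇒ m₂ = 227.0587/8 = 28.38234
Σ(xᵢ − x̄)³ = -457.4095 ⇒ m₃ = -457.4095/8 = -57.17619
m₂^(3/2) = 28.38234^(1.5) = 151.20717
g_1 = m₃ / m₂^(3/2) = -57.17619 / 151.20717 ≈ -0.378

-0.378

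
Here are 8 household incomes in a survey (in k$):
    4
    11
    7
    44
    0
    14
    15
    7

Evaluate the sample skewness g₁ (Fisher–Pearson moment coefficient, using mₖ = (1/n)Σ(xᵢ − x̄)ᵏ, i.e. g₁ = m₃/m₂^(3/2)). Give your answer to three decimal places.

x̄ = (4 + 11 + 7 + 44 + 0 + 14 + 15 + 7) / 8 = 12.7500
deviations (xᵢ − x̄): -8.7500, -1.7500, -5.7500, 31.2500, -12.7500, 1.2500, 2.2500, -5.7500
Σ(xᵢ − x̄)² = 1291.5000 ⇒ m₂ = 1291.5000/8 = 161.43750
Σ(xᵢ − x̄)³ = 27402.7500 ⇒ m₃ = 27402.7500/8 = 3425.34375
m₂^(3/2) = 161.43750^(1.5) = 2051.19352
g₁ = m₃ / m₂^(3/2) = 3425.34375 / 2051.19352 ≈ 1.670

1.670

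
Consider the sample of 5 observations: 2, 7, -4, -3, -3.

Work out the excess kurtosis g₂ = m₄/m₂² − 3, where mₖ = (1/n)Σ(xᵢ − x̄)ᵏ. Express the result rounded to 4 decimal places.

x̄ = -0.2000
Σ(xᵢ − x̄)² = 86.8000 ⇒ m₂ = 17.36000
Σ(xᵢ − x̄)⁴ = 3042.2560 ⇒ m₄ = 608.45120
m₂² = 301.36960
g₂ = m₄/m₂² − 3 = 2.01895 − 3 ≈ -0.9810

-0.9810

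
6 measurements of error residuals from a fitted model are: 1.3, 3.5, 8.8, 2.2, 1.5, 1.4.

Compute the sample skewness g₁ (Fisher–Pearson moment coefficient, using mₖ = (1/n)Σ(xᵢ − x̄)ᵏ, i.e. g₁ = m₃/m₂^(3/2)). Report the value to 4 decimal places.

x̄ = (1.3 + 3.5 + 8.8 + 2.2 + 1.5 + 1.4) / 6 = 3.1167
deviations (xᵢ − x̄): -1.8167, 0.3833, 5.6833, -0.9167, -1.6167, -1.7167
Σ(xᵢ − x̄)² = 42.1483 ⇒ m₂ = 42.1483/6 = 7.02472
Σ(xᵢ − x̄)³ = 167.5796 ⇒ m₃ = 167.5796/6 = 27.92993
m₂^(3/2) = 7.02472^(1.5) = 18.61846
g₁ = m₃ / m₂^(3/2) = 27.92993 / 18.61846 ≈ 1.5001

1.5001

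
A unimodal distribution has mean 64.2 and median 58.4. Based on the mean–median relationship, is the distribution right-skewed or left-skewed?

right-skewed

mean − median = 64.2 − 58.4 = 5.8
mean > median ⇒ the longer tail is on the right ⇒ right-skewed (positively skewed).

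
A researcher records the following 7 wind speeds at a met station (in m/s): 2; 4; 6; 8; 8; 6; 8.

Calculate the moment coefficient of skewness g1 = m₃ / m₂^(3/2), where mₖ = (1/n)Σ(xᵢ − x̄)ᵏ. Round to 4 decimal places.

-0.7016

x̄ = (2 + 4 + 6 + 8 + 8 + 6 + 8) / 7 = 6.0000
deviations (xᵢ − x̄): -4.0000, -2.0000, 0.0000, 2.0000, 2.0000, 0.0000, 2.0000
Σ(xᵢ − x̄)² = 32.0000 ⇒ m₂ = 32.0000/7 = 4.57143
Σ(xᵢ − x̄)³ = -48.0000 ⇒ m₃ = -48.0000/7 = -6.85714
m₂^(3/2) = 4.57143^(1.5) = 9.77413
g1 = m₃ / m₂^(3/2) = -6.85714 / 9.77413 ≈ -0.7016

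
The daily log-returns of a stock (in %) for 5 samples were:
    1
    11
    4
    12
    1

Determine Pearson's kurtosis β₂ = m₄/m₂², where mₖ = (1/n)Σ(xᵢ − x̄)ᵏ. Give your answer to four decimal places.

x̄ = 5.8000
Σ(xᵢ − x̄)² = 114.8000 ⇒ m₂ = 22.96000
Σ(xᵢ − x̄)⁴ = 3280.9760 ⇒ m₄ = 656.19520
m₂² = 527.16160
β₂ = m₄/m₂² = 656.19520 / 527.16160 ≈ 1.2448

1.2448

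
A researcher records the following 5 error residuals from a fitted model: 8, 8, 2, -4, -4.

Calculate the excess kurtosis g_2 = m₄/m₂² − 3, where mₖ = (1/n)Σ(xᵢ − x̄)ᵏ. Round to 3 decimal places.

x̄ = 2.0000
Σ(xᵢ − x̄)² = 144.0000 ⇒ m₂ = 28.80000
Σ(xᵢ − x̄)⁴ = 5184.0000 ⇒ m₄ = 1036.80000
m₂² = 829.44000
g_2 = m₄/m₂² − 3 = 1.25000 − 3 ≈ -1.750

-1.750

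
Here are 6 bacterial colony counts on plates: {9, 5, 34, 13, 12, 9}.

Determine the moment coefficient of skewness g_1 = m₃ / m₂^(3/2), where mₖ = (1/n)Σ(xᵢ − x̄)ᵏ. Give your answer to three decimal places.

x̄ = (9 + 5 + 34 + 13 + 12 + 9) / 6 = 13.6667
deviations (xᵢ − x̄): -4.6667, -8.6667, 20.3333, -0.6667, -1.6667, -4.6667
Σ(xᵢ − x̄)² = 535.3333 ⇒ m₂ = 535.3333/6 = 89.22222
Σ(xᵢ − x̄)³ = 7547.5556 ⇒ m₃ = 7547.5556/6 = 1257.92593
m₂^(3/2) = 89.22222^(1.5) = 842.77094
g_1 = m₃ / m₂^(3/2) = 1257.92593 / 842.77094 ≈ 1.493

1.493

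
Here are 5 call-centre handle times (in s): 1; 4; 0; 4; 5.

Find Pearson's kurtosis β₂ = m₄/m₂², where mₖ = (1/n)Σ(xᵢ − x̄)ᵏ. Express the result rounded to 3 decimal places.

x̄ = 2.8000
Σ(xᵢ − x̄)² = 18.8000 ⇒ m₂ = 3.76000
Σ(xᵢ − x̄)⁴ = 99.5360 ⇒ m₄ = 19.90720
m₂² = 14.13760
β₂ = m₄/m₂² = 19.90720 / 14.13760 ≈ 1.408

1.408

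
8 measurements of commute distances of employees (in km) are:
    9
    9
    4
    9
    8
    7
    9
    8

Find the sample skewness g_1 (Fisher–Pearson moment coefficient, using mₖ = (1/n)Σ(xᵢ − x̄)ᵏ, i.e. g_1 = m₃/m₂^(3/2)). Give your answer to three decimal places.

-1.576

x̄ = (9 + 9 + 4 + 9 + 8 + 7 + 9 + 8) / 8 = 7.8750
deviations (xᵢ − x̄): 1.1250, 1.1250, -3.8750, 1.1250, 0.1250, -0.8750, 1.1250, 0.1250
Σ(xᵢ − x̄)² = 20.8750 ⇒ m₂ = 20.8750/8 = 2.60938
Σ(xᵢ − x̄)³ = -53.1563 ⇒ m₃ = -53.1563/8 = -6.64453
m₂^(3/2) = 2.60938^(1.5) = 4.21507
g_1 = m₃ / m₂^(3/2) = -6.64453 / 4.21507 ≈ -1.576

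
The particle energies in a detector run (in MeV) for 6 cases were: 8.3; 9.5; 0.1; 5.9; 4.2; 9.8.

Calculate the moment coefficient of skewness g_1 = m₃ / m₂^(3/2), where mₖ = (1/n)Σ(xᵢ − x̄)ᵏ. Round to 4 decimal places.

x̄ = (8.3 + 9.5 + 0.1 + 5.9 + 4.2 + 9.8) / 6 = 6.3000
deviations (xᵢ − x̄): 2.0000, 3.2000, -6.2000, -0.4000, -2.1000, 3.5000
Σ(xᵢ − x̄)² = 69.5000 ⇒ m₂ = 69.5000/6 = 11.58333
Σ(xᵢ − x̄)³ = -164.0100 ⇒ m₃ = -164.0100/6 = -27.33500
m₂^(3/2) = 11.58333^(1.5) = 39.42306
g_1 = m₃ / m₂^(3/2) = -27.33500 / 39.42306 ≈ -0.6934

-0.6934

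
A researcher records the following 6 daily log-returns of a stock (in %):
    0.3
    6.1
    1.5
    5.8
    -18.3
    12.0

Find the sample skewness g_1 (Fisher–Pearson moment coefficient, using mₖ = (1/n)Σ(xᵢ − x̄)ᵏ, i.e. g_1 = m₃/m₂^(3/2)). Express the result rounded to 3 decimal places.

x̄ = (0.3 + 6.1 + 1.5 + 5.8 - 18.3 + 12.0) / 6 = 1.2333
deviations (xᵢ − x̄): -0.9333, 4.8667, 0.2667, 4.5667, -19.5333, 10.7667
Σ(xᵢ − x̄)² = 542.9533 ⇒ m₂ = 542.9533/6 = 90.49222
Σ(xᵢ − x̄)³ = -5995.1756 ⇒ m₃ = -5995.1756/6 = -999.19593
m₂^(3/2) = 90.49222^(1.5) = 860.82898
g_1 = m₃ / m₂^(3/2) = -999.19593 / 860.82898 ≈ -1.161

-1.161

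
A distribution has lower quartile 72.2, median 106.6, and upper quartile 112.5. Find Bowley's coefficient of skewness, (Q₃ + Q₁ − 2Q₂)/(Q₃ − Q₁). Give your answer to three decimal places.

numerator: Q₃ + Q₁ − 2Q₂ = 112.5 + 72.2 − 2×106.6 = -28.5000
denominator: Q₃ − Q₁ = 112.5 − 72.2 = 40.3000
Bowley skewness = -28.5000 / 40.3000 ≈ -0.707

-0.707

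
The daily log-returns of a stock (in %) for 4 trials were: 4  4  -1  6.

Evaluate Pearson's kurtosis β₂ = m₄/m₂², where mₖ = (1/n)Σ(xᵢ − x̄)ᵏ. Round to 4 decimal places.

2.1470

x̄ = 3.2500
Σ(xᵢ − x̄)² = 26.7500 ⇒ m₂ = 6.68750
Σ(xᵢ − x̄)⁴ = 384.0781 ⇒ m₄ = 96.01953
m₂² = 44.72266
β₂ = m₄/m₂² = 96.01953 / 44.72266 ≈ 2.1470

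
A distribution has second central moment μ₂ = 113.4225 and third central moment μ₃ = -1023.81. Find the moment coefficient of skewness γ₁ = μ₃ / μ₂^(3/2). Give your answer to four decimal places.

-0.8476

σ = √μ₂ = √113.4225 = 10.65000
σ³ = μ₂^(3/2) = 1207.94963
γ₁ = μ₃/σ³ = -1023.81 / 1207.94963 ≈ -0.8476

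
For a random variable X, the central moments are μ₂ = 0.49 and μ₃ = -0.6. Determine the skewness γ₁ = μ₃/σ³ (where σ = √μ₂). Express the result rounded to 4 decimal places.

σ = √μ₂ = √0.49 = 0.70000
σ³ = μ₂^(3/2) = 0.34300
γ₁ = μ₃/σ³ = -0.6 / 0.34300 ≈ -1.7493

-1.7493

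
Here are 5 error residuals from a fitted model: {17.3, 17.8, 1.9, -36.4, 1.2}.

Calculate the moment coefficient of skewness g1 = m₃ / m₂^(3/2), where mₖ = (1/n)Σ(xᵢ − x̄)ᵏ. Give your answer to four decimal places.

x̄ = (17.3 + 17.8 + 1.9 - 36.4 + 1.2) / 5 = 0.3600
deviations (xᵢ − x̄): 16.9400, 17.4400, 1.5400, -36.7600, 0.8400
Σ(xᵢ − x̄)² = 1945.4920 ⇒ m₂ = 1945.4920/5 = 389.09840
Σ(xᵢ − x̄)³ = -39503.8526 ⇒ m₃ = -39503.8526/5 = -7900.77053
m₂^(3/2) = 389.09840^(1.5) = 7675.19057
g1 = m₃ / m₂^(3/2) = -7900.77053 / 7675.19057 ≈ -1.0294

-1.0294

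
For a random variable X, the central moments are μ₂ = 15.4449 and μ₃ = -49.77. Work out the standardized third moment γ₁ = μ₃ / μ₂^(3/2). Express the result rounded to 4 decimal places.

σ = √μ₂ = √15.4449 = 3.93000
σ³ = μ₂^(3/2) = 60.69846
γ₁ = μ₃/σ³ = -49.77 / 60.69846 ≈ -0.8200

-0.8200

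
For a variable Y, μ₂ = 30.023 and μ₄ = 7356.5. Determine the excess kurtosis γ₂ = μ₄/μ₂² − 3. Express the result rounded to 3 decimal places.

5.161

μ₂² = 30.023² = 901.38053
μ₄/μ₂² = 7356.5 / 901.38053 = 8.16137
γ₂ = 8.16137 − 3 ≈ 5.161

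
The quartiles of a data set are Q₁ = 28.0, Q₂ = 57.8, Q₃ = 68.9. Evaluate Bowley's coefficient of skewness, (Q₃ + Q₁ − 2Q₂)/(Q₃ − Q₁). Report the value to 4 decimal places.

numerator: Q₃ + Q₁ − 2Q₂ = 68.9 + 28.0 − 2×57.8 = -18.7000
denominator: Q₃ − Q₁ = 68.9 − 28.0 = 40.9000
Bowley skewness = -18.7000 / 40.9000 ≈ -0.4572

-0.4572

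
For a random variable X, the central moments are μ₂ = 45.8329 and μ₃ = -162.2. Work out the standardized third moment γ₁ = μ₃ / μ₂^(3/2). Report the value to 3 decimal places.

σ = √μ₂ = √45.8329 = 6.77000
σ³ = μ₂^(3/2) = 310.28873
γ₁ = μ₃/σ³ = -162.2 / 310.28873 ≈ -0.523

-0.523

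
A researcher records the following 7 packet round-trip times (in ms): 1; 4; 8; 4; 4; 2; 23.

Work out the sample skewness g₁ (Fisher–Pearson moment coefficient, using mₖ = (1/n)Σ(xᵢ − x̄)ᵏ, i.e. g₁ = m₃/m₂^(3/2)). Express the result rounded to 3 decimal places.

1.710

x̄ = (1 + 4 + 8 + 4 + 4 + 2 + 23) / 7 = 6.5714
deviations (xᵢ − x̄): -5.5714, -2.5714, 1.4286, -2.5714, -2.5714, -4.5714, 16.4286
Σ(xᵢ − x̄)² = 343.7143 ⇒ m₂ = 343.7143/7 = 49.10204
Σ(xᵢ − x̄)³ = 4117.4694 ⇒ m₃ = 4117.4694/7 = 588.20991
m₂^(3/2) = 49.10204^(1.5) = 344.07199
g₁ = m₃ / m₂^(3/2) = 588.20991 / 344.07199 ≈ 1.710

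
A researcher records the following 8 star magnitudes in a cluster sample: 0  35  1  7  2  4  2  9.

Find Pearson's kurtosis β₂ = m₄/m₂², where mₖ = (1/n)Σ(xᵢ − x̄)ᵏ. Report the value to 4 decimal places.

x̄ = 7.5000
Σ(xᵢ − x̄)² = 930.0000 ⇒ m₂ = 116.25000
Σ(xᵢ − x̄)⁴ = 578848.5000 ⇒ m₄ = 72356.06250
m₂² = 13514.06250
β₂ = m₄/m₂² = 72356.06250 / 13514.06250 ≈ 5.3541

5.3541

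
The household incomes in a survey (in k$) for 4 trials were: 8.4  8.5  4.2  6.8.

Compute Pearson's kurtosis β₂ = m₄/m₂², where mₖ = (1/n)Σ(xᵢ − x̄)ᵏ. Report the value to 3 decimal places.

1.884

x̄ = 6.9750
Σ(xᵢ − x̄)² = 12.0875 ⇒ m₂ = 3.02188
Σ(xᵢ − x̄)⁴ = 68.8325 ⇒ m₄ = 17.20813
m₂² = 9.13173
β₂ = m₄/m₂² = 17.20813 / 9.13173 ≈ 1.884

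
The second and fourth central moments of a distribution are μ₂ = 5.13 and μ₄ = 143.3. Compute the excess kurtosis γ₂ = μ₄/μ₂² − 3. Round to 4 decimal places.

μ₂² = 5.13² = 26.31690
μ₄/μ₂² = 143.3 / 26.31690 = 5.44517
γ₂ = 5.44517 − 3 ≈ 2.4452

2.4452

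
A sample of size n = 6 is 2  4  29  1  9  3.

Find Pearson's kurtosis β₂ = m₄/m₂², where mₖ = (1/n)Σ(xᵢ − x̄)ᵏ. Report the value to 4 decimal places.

x̄ = 8.0000
Σ(xᵢ − x̄)² = 568.0000 ⇒ m₂ = 94.66667
Σ(xᵢ − x̄)⁴ = 199060.0000 ⇒ m₄ = 33176.66667
m₂² = 8961.77778
β₂ = m₄/m₂² = 33176.66667 / 8961.77778 ≈ 3.7020

3.7020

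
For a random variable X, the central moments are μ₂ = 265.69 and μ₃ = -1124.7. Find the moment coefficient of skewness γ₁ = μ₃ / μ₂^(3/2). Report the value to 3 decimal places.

-0.260

σ = √μ₂ = √265.69 = 16.30000
σ³ = μ₂^(3/2) = 4330.74700
γ₁ = μ₃/σ³ = -1124.7 / 4330.74700 ≈ -0.260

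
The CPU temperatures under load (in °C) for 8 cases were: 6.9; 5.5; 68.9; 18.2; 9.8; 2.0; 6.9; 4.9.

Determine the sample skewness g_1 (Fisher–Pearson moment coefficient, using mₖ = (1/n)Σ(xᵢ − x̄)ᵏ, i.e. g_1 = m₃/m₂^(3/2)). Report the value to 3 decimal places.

2.071

x̄ = (6.9 + 5.5 + 68.9 + 18.2 + 9.8 + 2.0 + 6.9 + 4.9) / 8 = 15.3875
deviations (xᵢ − x̄): -8.4875, -9.8875, 53.5125, 2.8125, -5.5875, -13.3875, -8.4875, -10.4875
Σ(xᵢ − x̄)² = 3433.7688 ⇒ m₂ = 3433.7688/8 = 429.22109
Σ(xᵢ − x̄)³ = 147343.1993 ⇒ m₃ = 147343.1993/8 = 18417.89992
m₂^(3/2) = 429.22109^(1.5) = 8892.45314
g_1 = m₃ / m₂^(3/2) = 18417.89992 / 8892.45314 ≈ 2.071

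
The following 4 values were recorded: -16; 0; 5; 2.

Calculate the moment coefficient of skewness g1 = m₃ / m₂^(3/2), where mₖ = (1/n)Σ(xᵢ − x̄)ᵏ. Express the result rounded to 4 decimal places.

x̄ = (-16 + 0 + 5 + 2) / 4 = -2.2500
deviations (xᵢ − x̄): -13.7500, 2.2500, 7.2500, 4.2500
Σ(xᵢ − x̄)² = 264.7500 ⇒ m₂ = 264.7500/4 = 66.18750
Σ(xᵢ − x̄)³ = -2130.3750 ⇒ m₃ = -2130.3750/4 = -532.59375
m₂^(3/2) = 66.18750^(1.5) = 538.47304
g1 = m₃ / m₂^(3/2) = -532.59375 / 538.47304 ≈ -0.9891

-0.9891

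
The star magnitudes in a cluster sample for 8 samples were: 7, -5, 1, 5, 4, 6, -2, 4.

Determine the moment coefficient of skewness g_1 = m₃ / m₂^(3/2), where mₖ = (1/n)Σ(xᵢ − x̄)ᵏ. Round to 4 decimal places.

-0.7556

x̄ = (7 - 5 + 1 + 5 + 4 + 6 - 2 + 4) / 8 = 2.5000
deviations (xᵢ − x̄): 4.5000, -7.5000, -1.5000, 2.5000, 1.5000, 3.5000, -4.5000, 1.5000
Σ(xᵢ − x̄)² = 122.0000 ⇒ m₂ = 122.0000/8 = 15.25000
Σ(xᵢ − x̄)³ = -360.0000 ⇒ m₃ = -360.0000/8 = -45.00000
m₂^(3/2) = 15.25000^(1.5) = 59.55315
g_1 = m₃ / m₂^(3/2) = -45.00000 / 59.55315 ≈ -0.7556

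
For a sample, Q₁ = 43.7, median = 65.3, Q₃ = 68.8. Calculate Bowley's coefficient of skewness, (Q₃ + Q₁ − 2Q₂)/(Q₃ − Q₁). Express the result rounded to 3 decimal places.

numerator: Q₃ + Q₁ − 2Q₂ = 68.8 + 43.7 − 2×65.3 = -18.1000
denominator: Q₃ − Q₁ = 68.8 − 43.7 = 25.1000
Bowley skewness = -18.1000 / 25.1000 ≈ -0.721

-0.721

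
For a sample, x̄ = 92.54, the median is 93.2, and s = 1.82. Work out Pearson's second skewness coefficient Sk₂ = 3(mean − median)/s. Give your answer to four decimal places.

-1.0879

Sk₂ = 3(92.54 − 93.2) / 1.82 = 3 × -0.6600 / 1.82
    = -1.9800 / 1.82 ≈ -1.0879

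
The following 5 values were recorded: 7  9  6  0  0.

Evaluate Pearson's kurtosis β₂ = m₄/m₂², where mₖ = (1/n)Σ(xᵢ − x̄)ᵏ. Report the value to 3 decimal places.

1.305

x̄ = 4.4000
Σ(xᵢ − x̄)² = 69.2000 ⇒ m₂ = 13.84000
Σ(xᵢ − x̄)⁴ = 1249.6160 ⇒ m₄ = 249.92320
m₂² = 191.54560
β₂ = m₄/m₂² = 249.92320 / 191.54560 ≈ 1.305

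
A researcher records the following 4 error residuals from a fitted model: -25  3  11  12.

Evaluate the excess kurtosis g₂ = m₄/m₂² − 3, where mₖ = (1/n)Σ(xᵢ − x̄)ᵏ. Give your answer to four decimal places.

-0.8263

x̄ = 0.2500
Σ(xᵢ − x̄)² = 898.7500 ⇒ m₂ = 224.68750
Σ(xᵢ − x̄)⁴ = 438959.0781 ⇒ m₄ = 109739.76953
m₂² = 50484.47266
g₂ = m₄/m₂² − 3 = 2.17373 − 3 ≈ -0.8263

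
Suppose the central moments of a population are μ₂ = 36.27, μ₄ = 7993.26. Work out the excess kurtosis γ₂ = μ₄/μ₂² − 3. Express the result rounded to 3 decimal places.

μ₂² = 36.27² = 1315.51290
μ₄/μ₂² = 7993.26 / 1315.51290 = 6.07615
γ₂ = 6.07615 − 3 ≈ 3.076

3.076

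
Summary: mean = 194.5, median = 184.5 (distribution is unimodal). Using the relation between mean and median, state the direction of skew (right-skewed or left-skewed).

mean − median = 194.5 − 184.5 = 10.0
mean > median ⇒ the longer tail is on the right ⇒ right-skewed (positively skewed).

right-skewed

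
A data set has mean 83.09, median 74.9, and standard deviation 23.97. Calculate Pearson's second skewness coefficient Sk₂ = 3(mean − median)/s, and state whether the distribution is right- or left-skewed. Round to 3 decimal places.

Sk₂ = 3(83.09 − 74.9) / 23.97 = 3 × 8.1900 / 23.97
    = 24.5700 / 23.97 ≈ 1.025
Sk₂ > 0 ⇒ mean > median ⇒ right-skewed (positive skew).

1.025, right-skewed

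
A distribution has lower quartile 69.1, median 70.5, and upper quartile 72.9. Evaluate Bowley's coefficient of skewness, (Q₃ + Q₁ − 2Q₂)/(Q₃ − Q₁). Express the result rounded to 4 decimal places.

0.2632

numerator: Q₃ + Q₁ − 2Q₂ = 72.9 + 69.1 − 2×70.5 = 1.0000
denominator: Q₃ − Q₁ = 72.9 − 69.1 = 3.8000
Bowley skewness = 1.0000 / 3.8000 ≈ 0.2632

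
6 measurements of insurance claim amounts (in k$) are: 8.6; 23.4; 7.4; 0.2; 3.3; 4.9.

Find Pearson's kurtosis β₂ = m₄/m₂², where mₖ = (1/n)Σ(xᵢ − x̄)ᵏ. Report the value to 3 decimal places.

x̄ = 7.9667
Σ(xᵢ − x̄)² = 330.4133 ⇒ m₂ = 55.06889
Σ(xᵢ − x̄)⁴ = 60935.0331 ⇒ m₄ = 10155.83885
m₂² = 3032.58252
β₂ = m₄/m₂² = 10155.83885 / 3032.58252 ≈ 3.349

3.349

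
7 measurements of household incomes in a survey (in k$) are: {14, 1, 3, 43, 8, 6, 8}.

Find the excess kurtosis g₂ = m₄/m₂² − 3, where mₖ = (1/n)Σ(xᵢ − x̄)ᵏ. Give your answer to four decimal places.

x̄ = 11.8571
Σ(xᵢ − x̄)² = 1234.8571 ⇒ m₂ = 176.40816
Σ(xᵢ − x̄)⁴ = 962352.5015 ⇒ m₄ = 137478.92878
m₂² = 31119.84007
g₂ = m₄/m₂² − 3 = 4.41773 − 3 ≈ 1.4177

1.4177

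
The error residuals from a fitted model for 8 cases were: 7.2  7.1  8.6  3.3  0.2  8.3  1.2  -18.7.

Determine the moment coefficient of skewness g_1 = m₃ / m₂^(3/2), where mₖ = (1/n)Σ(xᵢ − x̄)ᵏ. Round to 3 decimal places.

x̄ = (7.2 + 7.1 + 8.6 + 3.3 + 0.2 + 8.3 + 1.2 - 18.7) / 8 = 2.1500
deviations (xᵢ − x̄): 5.0500, 4.9500, 6.4500, 1.1500, -1.9500, 6.1500, -0.9500, -20.8500
Σ(xᵢ − x̄)² = 570.1800 ⇒ m₂ = 570.1800/8 = 71.27250
Σ(xᵢ − x̄)³ = -8319.6960 ⇒ m₃ = -8319.6960/8 = -1039.96200
m₂^(3/2) = 71.27250^(1.5) = 601.70413
g_1 = m₃ / m₂^(3/2) = -1039.96200 / 601.70413 ≈ -1.728

-1.728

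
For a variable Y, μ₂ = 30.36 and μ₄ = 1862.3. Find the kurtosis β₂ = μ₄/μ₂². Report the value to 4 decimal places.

2.0204

μ₂² = 30.36² = 921.72960
μ₄/μ₂² = 1862.3 / 921.72960 = 2.02044
β₂ ≈ 2.0204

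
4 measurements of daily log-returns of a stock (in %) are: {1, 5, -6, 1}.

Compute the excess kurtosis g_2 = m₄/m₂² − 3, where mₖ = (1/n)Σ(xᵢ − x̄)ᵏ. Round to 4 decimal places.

x̄ = 0.2500
Σ(xᵢ − x̄)² = 62.7500 ⇒ m₂ = 15.68750
Σ(xᵢ − x̄)⁴ = 2035.5781 ⇒ m₄ = 508.89453
m₂² = 246.09766
g_2 = m₄/m₂² − 3 = 2.06786 − 3 ≈ -0.9321

-0.9321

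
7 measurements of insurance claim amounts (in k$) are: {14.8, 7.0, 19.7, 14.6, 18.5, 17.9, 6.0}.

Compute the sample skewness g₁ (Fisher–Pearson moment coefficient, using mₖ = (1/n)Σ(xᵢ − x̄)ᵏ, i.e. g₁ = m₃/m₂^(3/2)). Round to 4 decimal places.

x̄ = (14.8 + 7.0 + 19.7 + 14.6 + 18.5 + 17.9 + 6.0) / 7 = 14.0714
deviations (xᵢ − x̄): 0.7286, -7.0714, 5.6286, 0.5286, 4.4286, 3.8286, -8.0714
Σ(xᵢ − x̄)² = 181.9143 ⇒ m₂ = 181.9143/7 = 25.98776
Σ(xᵢ − x̄)³ = -557.6192 ⇒ m₃ = -557.6192/7 = -79.65988
m₂^(3/2) = 25.98776^(1.5) = 132.48086
g₁ = m₃ / m₂^(3/2) = -79.65988 / 132.48086 ≈ -0.6013

-0.6013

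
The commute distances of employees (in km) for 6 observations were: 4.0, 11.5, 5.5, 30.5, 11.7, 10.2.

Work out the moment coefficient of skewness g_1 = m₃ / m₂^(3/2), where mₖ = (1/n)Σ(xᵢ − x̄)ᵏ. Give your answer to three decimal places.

1.332

x̄ = (4.0 + 11.5 + 5.5 + 30.5 + 11.7 + 10.2) / 6 = 12.2333
deviations (xᵢ − x̄): -8.2333, -0.7333, -6.7333, 18.2667, -0.5333, -2.0333
Σ(xᵢ − x̄)² = 451.7533 ⇒ m₂ = 451.7533/6 = 75.29222
Σ(xᵢ − x̄)³ = 5222.7124 ⇒ m₃ = 5222.7124/6 = 870.45207
m₂^(3/2) = 75.29222^(1.5) = 653.31883
g_1 = m₃ / m₂^(3/2) = 870.45207 / 653.31883 ≈ 1.332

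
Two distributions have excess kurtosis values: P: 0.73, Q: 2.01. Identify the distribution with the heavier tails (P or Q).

Q

Higher excess kurtosis ⇒ heavier tails relative to the normal distribution.
0.73 vs 2.01: the larger is 2.01, so Q has heavier tails.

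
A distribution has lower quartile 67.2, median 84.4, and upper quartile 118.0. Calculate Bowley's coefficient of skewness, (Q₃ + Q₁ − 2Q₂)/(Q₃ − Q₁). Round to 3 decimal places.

0.323

numerator: Q₃ + Q₁ − 2Q₂ = 118.0 + 67.2 − 2×84.4 = 16.4000
denominator: Q₃ − Q₁ = 118.0 − 67.2 = 50.8000
Bowley skewness = 16.4000 / 50.8000 ≈ 0.323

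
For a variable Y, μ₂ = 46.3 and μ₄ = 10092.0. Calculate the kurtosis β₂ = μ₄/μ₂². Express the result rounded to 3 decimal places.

μ₂² = 46.3² = 2143.69000
μ₄/μ₂² = 10092.0 / 2143.69000 = 4.70777
β₂ ≈ 4.708

4.708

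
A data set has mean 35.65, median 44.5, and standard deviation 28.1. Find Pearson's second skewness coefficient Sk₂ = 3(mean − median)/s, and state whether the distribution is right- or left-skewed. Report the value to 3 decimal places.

-0.945, left-skewed

Sk₂ = 3(35.65 − 44.5) / 28.1 = 3 × -8.8500 / 28.1
    = -26.5500 / 28.1 ≈ -0.945
Sk₂ < 0 ⇒ mean < median ⇒ left-skewed (negative skew).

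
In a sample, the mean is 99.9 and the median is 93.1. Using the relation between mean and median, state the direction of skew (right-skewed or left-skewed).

mean − median = 99.9 − 93.1 = 6.8
mean > median ⇒ the longer tail is on the right ⇒ right-skewed (positively skewed).

right-skewed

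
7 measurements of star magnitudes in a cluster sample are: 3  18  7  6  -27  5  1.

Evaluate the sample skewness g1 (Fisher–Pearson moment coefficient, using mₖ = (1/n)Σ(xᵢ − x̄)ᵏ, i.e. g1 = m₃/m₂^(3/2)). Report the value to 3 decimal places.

-1.331

x̄ = (3 + 18 + 7 + 6 - 27 + 5 + 1) / 7 = 1.8571
deviations (xᵢ − x̄): 1.1429, 16.1429, 5.1429, 4.1429, -28.8571, 3.1429, -0.8571
Σ(xᵢ − x̄)² = 1148.8571 ⇒ m₂ = 1148.8571/7 = 164.12245
Σ(xᵢ − x̄)³ = -19584.6122 ⇒ m₃ = -19584.6122/7 = -2797.80175
m₂^(3/2) = 164.12245^(1.5) = 2102.57736
g1 = m₃ / m₂^(3/2) = -2797.80175 / 2102.57736 ≈ -1.331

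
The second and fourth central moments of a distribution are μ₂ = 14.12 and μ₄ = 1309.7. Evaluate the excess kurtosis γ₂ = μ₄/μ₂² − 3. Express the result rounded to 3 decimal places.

μ₂² = 14.12² = 199.37440
μ₄/μ₂² = 1309.7 / 199.37440 = 6.56905
γ₂ = 6.56905 − 3 ≈ 3.569

3.569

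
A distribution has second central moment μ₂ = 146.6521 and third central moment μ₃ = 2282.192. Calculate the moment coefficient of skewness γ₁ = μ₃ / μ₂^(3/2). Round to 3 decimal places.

1.285

σ = √μ₂ = √146.6521 = 12.11000
σ³ = μ₂^(3/2) = 1775.95693
γ₁ = μ₃/σ³ = 2282.192 / 1775.95693 ≈ 1.285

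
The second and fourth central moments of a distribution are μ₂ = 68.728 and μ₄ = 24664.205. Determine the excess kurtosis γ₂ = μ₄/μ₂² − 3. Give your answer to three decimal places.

μ₂² = 68.728² = 4723.53798
μ₄/μ₂² = 24664.205 / 4723.53798 = 5.22155
γ₂ = 5.22155 − 3 ≈ 2.222

2.222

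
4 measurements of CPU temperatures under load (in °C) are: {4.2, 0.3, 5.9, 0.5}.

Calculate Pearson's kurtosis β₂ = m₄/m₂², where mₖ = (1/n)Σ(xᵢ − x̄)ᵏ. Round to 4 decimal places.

x̄ = 2.7250
Σ(xᵢ − x̄)² = 23.0875 ⇒ m₂ = 5.77188
Σ(xᵢ − x̄)⁴ = 165.4428 ⇒ m₄ = 41.36070
m₂² = 33.31454
β₂ = m₄/m₂² = 41.36070 / 33.31454 ≈ 1.2415

1.2415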